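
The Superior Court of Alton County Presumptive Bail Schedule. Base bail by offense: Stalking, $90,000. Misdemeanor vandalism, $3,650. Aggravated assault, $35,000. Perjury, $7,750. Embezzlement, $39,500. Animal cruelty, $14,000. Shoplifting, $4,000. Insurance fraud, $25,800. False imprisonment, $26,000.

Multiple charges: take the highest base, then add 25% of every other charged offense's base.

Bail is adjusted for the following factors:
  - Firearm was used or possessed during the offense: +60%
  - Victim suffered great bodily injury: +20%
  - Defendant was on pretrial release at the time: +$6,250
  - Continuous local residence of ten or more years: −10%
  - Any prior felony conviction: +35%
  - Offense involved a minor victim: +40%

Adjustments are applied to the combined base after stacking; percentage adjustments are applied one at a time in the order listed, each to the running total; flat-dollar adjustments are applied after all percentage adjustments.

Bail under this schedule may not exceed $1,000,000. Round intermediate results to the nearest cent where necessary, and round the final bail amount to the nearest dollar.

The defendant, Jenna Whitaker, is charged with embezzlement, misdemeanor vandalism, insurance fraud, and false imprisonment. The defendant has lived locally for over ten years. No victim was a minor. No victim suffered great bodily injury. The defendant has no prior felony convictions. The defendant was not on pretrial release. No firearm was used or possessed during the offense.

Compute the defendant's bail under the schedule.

Base amounts from the schedule: embezzlement $39,500; misdemeanor vandalism $3,650; insurance fraud $25,800; false imprisonment $26,000.
Stacking rule: highest base plus 25% of each additional charge. Highest is embezzlement at $39,500. Additional: $3,650 × 25% = $912.50; $25,800 × 25% = $6,450; $26,000 × 25% = $6,500. Combined base = $39,500 + $13,862.50 = $53,362.50.
Continuous local residence of ten or more years (−10%): $53,362.50 × 0.9 = $48,026.25.
$48,026.25 is within the $1,000,000 maximum.
Rounded to the nearest dollar: $48,026.

$48,026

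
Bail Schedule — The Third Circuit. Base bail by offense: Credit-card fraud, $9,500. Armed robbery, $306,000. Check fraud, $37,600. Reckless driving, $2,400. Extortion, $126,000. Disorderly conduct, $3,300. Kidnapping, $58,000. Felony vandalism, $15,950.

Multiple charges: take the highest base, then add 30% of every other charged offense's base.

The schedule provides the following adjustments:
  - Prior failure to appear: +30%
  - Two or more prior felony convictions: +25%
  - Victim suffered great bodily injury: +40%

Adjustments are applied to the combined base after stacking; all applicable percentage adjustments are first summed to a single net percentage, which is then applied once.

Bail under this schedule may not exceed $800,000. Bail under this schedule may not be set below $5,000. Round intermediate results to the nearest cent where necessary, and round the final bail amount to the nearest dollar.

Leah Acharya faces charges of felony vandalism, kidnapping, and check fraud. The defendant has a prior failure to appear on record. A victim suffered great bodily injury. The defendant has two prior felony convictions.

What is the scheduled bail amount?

Base amounts from the schedule: felony vandalism $15,950; kidnapping $58,000; check fraud $37,600.
Stacking rule: highest base plus 30% of each additional charge. Highest is kidnapping at $58,000. Additional: $15,950 × 30% = $4,785; $37,600 × 30% = $11,280. Combined base = $58,000 + $16,065 = $74,065.
Net percentage adjustment: +30% +25% +40% = +95%. $74,065 × 1.95 = $144,426.75.
$144,426.75 is within the $800,000 maximum.
$144,426.75 is at or above the $5,000 minimum.
Rounded to the nearest dollar: $144,427.

$144,427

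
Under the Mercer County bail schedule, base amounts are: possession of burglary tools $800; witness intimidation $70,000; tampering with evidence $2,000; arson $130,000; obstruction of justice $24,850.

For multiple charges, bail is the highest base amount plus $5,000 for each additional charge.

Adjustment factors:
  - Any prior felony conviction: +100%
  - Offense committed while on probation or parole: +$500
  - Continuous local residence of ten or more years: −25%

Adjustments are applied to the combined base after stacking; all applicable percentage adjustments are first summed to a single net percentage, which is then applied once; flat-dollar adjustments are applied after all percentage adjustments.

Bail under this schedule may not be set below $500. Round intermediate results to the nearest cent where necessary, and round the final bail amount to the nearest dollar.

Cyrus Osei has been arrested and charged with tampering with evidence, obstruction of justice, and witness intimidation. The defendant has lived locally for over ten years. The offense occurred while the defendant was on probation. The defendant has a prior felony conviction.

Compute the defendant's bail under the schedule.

Base amounts from the schedule: tampering with evidence $2,000; obstruction of justice $24,850; witness intimidation $70,000.
Stacking rule: highest base plus $5,000 per additional charge. Highest is witness intimidation at $70,000; 2 additional charges → +$10,000. Combined base = $80,000.
Net percentage adjustment: +100% −25% = +75%. $80,000 × 1.75 = $140,000.
Offense committed while on probation or parole (+$500 flat): $140,000 + $500 = $140,500.
$140,500 is at or above the $500 minimum.

$140,500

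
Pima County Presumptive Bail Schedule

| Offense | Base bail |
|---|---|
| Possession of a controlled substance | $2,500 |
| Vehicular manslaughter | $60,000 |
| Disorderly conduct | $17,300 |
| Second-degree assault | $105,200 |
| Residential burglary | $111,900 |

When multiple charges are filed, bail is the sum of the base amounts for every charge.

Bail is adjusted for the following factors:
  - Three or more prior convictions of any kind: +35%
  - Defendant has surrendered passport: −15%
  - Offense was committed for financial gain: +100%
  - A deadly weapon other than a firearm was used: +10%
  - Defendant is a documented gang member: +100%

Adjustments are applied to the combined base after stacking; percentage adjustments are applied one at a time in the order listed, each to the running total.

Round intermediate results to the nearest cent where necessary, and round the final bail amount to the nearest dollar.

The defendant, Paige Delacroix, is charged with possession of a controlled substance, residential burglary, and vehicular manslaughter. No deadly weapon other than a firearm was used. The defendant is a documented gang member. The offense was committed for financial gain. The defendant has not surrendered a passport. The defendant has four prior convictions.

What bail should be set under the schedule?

Base amounts from the schedule: possession of a controlled substance $2,500; residential burglary $111,900; vehicular manslaughter $60,000.
Stacking rule: sum of all bases. $2,500 + $111,900 + $60,000 = $174,400.
Three or more prior convictions of any kind (+35%): $174,400 × 1.35 = $235,440.
Offense was committed for financial gain (+100%): $235,440 × 2 = $470,880.
Defendant is a documented gang member (+100%): $470,880 × 2 = $941,760.

$941,760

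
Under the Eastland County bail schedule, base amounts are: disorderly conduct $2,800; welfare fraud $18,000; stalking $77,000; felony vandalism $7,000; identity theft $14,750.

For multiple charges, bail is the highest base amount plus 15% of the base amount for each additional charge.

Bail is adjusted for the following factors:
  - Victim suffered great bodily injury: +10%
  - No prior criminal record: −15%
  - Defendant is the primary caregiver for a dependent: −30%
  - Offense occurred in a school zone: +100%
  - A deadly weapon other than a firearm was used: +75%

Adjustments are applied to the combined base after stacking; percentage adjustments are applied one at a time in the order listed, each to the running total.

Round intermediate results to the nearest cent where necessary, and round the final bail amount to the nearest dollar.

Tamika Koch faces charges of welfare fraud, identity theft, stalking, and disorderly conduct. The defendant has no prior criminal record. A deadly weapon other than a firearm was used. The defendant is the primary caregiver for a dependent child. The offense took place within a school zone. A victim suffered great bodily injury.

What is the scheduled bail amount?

Base amounts from the schedule: welfare fraud $18,000; identity theft $14,750; stalking $77,000; disorderly conduct $2,800.
Stacking rule: highest base plus 15% of each additional charge. Highest is stalking at $77,000. Additional: $18,000 × 15% = $2,700; $14,750 × 15% = $2,212.50; $2,800 × 15% = $420. Combined base = $77,000 + $5,332.50 = $82,332.50.
Victim suffered great bodily injury (+10%): $82,332.50 × 1.1 = $90,565.75.
No prior criminal record (−15%): $90,565.75 × 0.85 = $76,980.89.
Defendant is the primary caregiver for a dependent (−30%): $76,980.89 × 0.7 = $53,886.62.
Offense occurred in a school zone (+100%): $53,886.62 × 2 = $107,773.24.
A deadly weapon other than a firearm was used (+75%): $107,773.24 × 1.75 = $188,603.17.
Rounded to the nearest dollar: $188,603.

$188,603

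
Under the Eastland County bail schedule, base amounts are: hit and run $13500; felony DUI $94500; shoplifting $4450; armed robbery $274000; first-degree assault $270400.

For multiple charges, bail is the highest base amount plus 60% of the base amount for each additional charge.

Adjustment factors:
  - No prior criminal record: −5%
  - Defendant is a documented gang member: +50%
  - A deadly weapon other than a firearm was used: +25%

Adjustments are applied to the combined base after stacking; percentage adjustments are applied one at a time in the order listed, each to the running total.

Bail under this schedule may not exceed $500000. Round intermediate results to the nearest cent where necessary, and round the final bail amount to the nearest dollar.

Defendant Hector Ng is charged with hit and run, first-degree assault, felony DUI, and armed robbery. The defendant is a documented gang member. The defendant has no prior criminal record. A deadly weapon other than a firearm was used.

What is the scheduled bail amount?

Base amounts from the schedule: hit and run $13500; first-degree assault $270400; felony DUI $94500; armed robbery $274000.
Stacking rule: highest base plus 60% of each additional charge. Highest is armed robbery at $274000. Additional: $13500 × 60% = $8100; $270400 × 60% = $162240; $94500 × 60% = $56700. Combined base = $274000 + $227040 = $501040.
No prior criminal record (−5%): $501040 × 0.95 = $475988.
Defendant is a documented gang member (+50%): $475988 × 1.5 = $713982.
A deadly weapon other than a firearm was used (+25%): $713982 × 1.25 = $892477.50.
Result $892477.50 exceeds the maximum of $500000; bail is capped at $500000.

$500000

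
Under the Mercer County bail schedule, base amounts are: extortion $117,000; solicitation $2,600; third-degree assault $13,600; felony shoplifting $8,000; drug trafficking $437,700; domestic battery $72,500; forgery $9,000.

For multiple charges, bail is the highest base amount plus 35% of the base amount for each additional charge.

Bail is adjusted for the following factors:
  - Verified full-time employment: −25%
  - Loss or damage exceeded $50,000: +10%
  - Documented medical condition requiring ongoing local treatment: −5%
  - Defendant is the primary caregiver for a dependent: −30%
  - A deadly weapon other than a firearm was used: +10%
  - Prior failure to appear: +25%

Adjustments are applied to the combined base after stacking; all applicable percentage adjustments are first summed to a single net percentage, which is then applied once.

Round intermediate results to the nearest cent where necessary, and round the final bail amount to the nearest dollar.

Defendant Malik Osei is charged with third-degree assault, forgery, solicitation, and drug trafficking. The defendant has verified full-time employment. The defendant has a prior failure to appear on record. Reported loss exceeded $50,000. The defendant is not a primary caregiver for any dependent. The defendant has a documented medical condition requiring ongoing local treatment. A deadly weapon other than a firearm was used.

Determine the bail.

Base amounts from the schedule: third-degree assault $13,600; forgery $9,000; solicitation $2,600; drug trafficking $437,700.
Stacking rule: highest base plus 35% of each additional charge. Highest is drug trafficking at $437,700. Additional: $13,600 × 35% = $4,760; $9,000 × 35% = $3,150; $2,600 × 35% = $910. Combined base = $437,700 + $8,820 = $446,520.
Net percentage adjustment: −25% +10% −5% +10% +25% = +15%. $446,520 × 1.15 = $513,498.

$513,498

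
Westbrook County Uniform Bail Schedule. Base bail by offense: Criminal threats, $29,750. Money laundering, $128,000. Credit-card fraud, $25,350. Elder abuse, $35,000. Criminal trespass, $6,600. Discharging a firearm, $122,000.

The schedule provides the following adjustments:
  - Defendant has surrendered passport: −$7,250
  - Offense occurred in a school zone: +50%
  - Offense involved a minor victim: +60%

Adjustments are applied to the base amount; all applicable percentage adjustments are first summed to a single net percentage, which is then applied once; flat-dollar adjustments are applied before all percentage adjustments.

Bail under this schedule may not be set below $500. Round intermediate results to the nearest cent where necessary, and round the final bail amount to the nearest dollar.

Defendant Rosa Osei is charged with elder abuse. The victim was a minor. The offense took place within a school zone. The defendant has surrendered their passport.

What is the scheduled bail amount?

$58,275

Base amounts from the schedule: elder abuse $35,000.
Single charge. Combined base = $35,000.
Defendant has surrendered passport (−$7,250 flat): $35,000 − $7,250 = $27,750.
Net percentage adjustment: +50% +60% = +110%. $27,750 × 2.1 = $58,275.
$58,275 is at or above the $500 minimum.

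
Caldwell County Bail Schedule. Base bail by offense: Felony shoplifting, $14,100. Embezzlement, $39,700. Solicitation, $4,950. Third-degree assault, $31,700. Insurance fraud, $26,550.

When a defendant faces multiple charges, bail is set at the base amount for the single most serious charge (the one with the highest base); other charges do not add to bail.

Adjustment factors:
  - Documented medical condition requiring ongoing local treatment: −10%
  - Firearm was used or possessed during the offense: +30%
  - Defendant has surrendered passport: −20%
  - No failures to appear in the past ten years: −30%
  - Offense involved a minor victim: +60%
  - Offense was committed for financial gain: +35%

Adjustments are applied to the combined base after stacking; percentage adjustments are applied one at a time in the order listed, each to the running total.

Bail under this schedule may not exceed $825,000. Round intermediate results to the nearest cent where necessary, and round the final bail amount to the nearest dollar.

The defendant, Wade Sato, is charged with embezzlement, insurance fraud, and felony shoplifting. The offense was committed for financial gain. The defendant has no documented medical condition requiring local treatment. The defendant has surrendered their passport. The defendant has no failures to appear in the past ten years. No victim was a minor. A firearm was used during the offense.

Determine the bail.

$39,017

Base amounts from the schedule: embezzlement $39,700; insurance fraud $26,550; felony shoplifting $14,100.
Stacking rule: use the highest base only. Highest is embezzlement at $39,700. Combined base = $39,700.
Firearm was used or possessed during the offense (+30%): $39,700 × 1.3 = $51,610.
Defendant has surrendered passport (−20%): $51,610 × 0.8 = $41,288.
No failures to appear in the past ten years (−30%): $41,288 × 0.7 = $28,901.60.
Offense was committed for financial gain (+35%): $28,901.60 × 1.35 = $39,017.16.
$39,017.16 is within the $825,000 maximum.
Rounded to the nearest dollar: $39,017.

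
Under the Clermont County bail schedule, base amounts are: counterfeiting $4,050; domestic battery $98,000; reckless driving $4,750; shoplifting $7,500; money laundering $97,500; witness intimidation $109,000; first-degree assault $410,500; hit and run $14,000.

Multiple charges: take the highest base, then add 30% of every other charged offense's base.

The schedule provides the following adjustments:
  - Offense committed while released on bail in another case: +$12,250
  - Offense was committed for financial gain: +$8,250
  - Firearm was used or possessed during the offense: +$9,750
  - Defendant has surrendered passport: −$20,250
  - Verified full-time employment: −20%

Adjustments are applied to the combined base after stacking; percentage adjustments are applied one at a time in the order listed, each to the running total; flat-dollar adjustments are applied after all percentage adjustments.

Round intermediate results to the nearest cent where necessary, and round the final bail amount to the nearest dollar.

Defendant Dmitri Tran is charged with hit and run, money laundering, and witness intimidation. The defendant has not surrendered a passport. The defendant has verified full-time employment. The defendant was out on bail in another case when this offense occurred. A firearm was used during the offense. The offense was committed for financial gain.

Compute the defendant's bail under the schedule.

$144,210

Base amounts from the schedule: hit and run $14,000; money laundering $97,500; witness intimidation $109,000.
Stacking rule: highest base plus 30% of each additional charge. Highest is witness intimidation at $109,000. Additional: $14,000 × 30% = $4,200; $97,500 × 30% = $29,250. Combined base = $109,000 + $33,450 = $142,450.
Verified full-time employment (−20%): $142,450 × 0.8 = $113,960.
Offense committed while released on bail in another case (+$12,250 flat): $113,960 + $12,250 = $126,210.
Offense was committed for financial gain (+$8,250 flat): $126,210 + $8,250 = $134,460.
Firearm was used or possessed during the offense (+$9,750 flat): $134,460 + $9,750 = $144,210.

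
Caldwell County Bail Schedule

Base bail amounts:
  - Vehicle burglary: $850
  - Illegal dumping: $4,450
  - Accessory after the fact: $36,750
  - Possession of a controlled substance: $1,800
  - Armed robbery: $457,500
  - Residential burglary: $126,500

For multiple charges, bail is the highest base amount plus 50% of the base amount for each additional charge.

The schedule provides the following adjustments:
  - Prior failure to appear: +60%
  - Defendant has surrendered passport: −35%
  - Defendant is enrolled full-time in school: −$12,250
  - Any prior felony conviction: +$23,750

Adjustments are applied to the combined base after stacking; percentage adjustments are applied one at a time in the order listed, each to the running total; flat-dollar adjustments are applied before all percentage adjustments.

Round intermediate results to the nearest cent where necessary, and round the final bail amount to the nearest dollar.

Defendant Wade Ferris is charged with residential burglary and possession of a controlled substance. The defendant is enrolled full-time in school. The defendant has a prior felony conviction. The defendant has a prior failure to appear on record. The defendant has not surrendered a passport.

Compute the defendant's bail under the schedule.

$222,240

Base amounts from the schedule: residential burglary $126,500; possession of a controlled substance $1,800.
Stacking rule: highest base plus 50% of each additional charge. Highest is residential burglary at $126,500. Additional: $1,800 × 50% = $900. Combined base = $126,500 + $900 = $127,400.
Defendant is enrolled full-time in school (−$12,250 flat): $127,400 − $12,250 = $115,150.
Any prior felony conviction (+$23,750 flat): $115,150 + $23,750 = $138,900.
Prior failure to appear (+60%): $138,900 × 1.6 = $222,240.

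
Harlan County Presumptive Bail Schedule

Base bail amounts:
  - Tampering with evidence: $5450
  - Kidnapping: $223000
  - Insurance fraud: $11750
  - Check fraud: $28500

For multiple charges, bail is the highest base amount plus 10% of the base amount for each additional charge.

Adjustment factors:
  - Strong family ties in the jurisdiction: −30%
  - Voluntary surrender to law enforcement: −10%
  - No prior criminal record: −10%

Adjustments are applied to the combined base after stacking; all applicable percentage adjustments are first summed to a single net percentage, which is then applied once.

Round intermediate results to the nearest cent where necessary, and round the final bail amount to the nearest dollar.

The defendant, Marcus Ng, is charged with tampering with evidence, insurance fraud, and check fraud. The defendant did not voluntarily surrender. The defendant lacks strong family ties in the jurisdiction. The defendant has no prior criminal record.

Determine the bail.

Base amounts from the schedule: tampering with evidence $5450; insurance fraud $11750; check fraud $28500.
Stacking rule: highest base plus 10% of each additional charge. Highest is check fraud at $28500. Additional: $5450 × 10% = $545; $11750 × 10% = $1175. Combined base = $28500 + $1720 = $30220.
No prior criminal record (−10%): $30220 × 0.9 = $27198.

$27198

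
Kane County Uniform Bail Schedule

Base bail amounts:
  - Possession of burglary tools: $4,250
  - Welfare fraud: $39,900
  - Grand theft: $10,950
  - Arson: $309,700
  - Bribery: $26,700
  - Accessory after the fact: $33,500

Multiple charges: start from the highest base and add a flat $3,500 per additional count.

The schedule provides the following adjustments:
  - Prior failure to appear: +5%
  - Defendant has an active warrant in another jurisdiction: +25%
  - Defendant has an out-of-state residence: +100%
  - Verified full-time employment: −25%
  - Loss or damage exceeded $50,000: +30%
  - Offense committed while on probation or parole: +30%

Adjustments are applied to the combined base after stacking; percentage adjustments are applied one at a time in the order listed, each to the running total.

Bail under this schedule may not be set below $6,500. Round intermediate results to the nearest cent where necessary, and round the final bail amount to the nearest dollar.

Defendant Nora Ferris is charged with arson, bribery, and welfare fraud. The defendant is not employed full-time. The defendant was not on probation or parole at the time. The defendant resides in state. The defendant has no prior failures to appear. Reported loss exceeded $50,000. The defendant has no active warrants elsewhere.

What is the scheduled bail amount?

Base amounts from the schedule: arson $309,700; bribery $26,700; welfare fraud $39,900.
Stacking rule: highest base plus $3,500 per additional charge. Highest is arson at $309,700; 2 additional charges → +$7,000. Combined base = $316,700.
Loss or damage exceeded $50,000 (+30%): $316,700 × 1.3 = $411,710.
$411,710 is at or above the $6,500 minimum.

$411,710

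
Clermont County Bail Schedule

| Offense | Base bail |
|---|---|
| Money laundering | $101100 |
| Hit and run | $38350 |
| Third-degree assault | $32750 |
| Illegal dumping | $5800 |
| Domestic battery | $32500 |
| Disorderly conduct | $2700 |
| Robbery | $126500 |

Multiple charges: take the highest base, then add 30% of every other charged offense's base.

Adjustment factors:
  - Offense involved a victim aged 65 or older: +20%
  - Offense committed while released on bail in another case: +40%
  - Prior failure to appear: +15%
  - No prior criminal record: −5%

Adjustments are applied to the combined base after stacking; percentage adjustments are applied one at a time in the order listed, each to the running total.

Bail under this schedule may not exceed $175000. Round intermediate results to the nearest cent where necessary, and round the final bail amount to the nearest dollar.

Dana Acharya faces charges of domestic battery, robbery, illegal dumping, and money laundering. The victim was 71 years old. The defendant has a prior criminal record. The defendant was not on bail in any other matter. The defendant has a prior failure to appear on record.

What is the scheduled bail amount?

$175000

Base amounts from the schedule: domestic battery $32500; robbery $126500; illegal dumping $5800; money laundering $101100.
Stacking rule: highest base plus 30% of each additional charge. Highest is robbery at $126500. Additional: $32500 × 30% = $9750; $5800 × 30% = $1740; $101100 × 30% = $30330. Combined base = $126500 + $41820 = $168320.
Offense involved a victim aged 65 or older (+20%): $168320 × 1.2 = $201984.
Prior failure to appear (+15%): $201984 × 1.15 = $232281.60.
Result $232281.60 exceeds the maximum of $175000; bail is capped at $175000.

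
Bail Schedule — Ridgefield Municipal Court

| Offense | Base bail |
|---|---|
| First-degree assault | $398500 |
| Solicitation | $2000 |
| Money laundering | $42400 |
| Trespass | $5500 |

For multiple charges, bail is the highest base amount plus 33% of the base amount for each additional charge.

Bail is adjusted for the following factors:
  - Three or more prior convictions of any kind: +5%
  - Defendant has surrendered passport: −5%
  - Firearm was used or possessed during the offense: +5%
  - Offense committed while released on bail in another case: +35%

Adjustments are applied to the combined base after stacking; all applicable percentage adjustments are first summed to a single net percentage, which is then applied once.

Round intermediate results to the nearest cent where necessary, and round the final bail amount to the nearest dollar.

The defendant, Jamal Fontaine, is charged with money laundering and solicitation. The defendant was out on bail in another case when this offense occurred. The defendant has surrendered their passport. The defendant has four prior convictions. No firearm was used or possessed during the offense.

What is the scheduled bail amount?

Base amounts from the schedule: money laundering $42400; solicitation $2000.
Stacking rule: highest base plus 33% of each additional charge. Highest is money laundering at $42400. Additional: $2000 × 33% = $660. Combined base = $42400 + $660 = $43060.
Net percentage adjustment: +5% −5% +35% = +35%. $43060 × 1.35 = $58131.

$58131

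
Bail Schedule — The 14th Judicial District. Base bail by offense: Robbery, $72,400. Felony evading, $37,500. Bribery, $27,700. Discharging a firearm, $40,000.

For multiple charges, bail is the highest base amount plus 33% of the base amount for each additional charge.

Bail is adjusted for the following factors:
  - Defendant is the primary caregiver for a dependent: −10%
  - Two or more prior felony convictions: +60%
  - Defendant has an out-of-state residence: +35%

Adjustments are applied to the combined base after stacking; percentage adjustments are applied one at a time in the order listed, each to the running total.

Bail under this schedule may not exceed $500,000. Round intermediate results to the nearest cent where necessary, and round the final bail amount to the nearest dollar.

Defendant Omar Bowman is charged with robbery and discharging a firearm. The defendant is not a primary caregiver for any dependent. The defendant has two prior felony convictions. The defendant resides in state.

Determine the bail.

Base amounts from the schedule: robbery $72,400; discharging a firearm $40,000.
Stacking rule: highest base plus 33% of each additional charge. Highest is robbery at $72,400. Additional: $40,000 × 33% = $13,200. Combined base = $72,400 + $13,200 = $85,600.
Two or more prior felony convictions (+60%): $85,600 × 1.6 = $136,960.
$136,960 is within the $500,000 maximum.

$136,960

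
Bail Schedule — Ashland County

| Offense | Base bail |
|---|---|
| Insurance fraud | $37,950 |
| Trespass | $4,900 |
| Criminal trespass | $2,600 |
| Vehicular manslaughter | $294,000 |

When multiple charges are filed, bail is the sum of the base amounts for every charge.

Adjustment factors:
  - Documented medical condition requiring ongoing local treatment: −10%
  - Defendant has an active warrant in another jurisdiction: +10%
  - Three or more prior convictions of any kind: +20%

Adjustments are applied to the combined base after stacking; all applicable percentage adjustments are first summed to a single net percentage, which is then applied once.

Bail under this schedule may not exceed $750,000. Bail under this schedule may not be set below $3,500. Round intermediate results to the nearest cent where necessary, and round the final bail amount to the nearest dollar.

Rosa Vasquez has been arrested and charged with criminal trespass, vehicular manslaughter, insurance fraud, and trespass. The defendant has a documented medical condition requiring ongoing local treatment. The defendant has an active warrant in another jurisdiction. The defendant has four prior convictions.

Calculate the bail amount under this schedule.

$407,340

Base amounts from the schedule: criminal trespass $2,600; vehicular manslaughter $294,000; insurance fraud $37,950; trespass $4,900.
Stacking rule: sum of all bases. $2,600 + $294,000 + $37,950 + $4,900 = $339,450.
Net percentage adjustment: −10% +10% +20% = +20%. $339,450 × 1.2 = $407,340.
$407,340 is within the $750,000 maximum.
$407,340 is at or above the $3,500 minimum.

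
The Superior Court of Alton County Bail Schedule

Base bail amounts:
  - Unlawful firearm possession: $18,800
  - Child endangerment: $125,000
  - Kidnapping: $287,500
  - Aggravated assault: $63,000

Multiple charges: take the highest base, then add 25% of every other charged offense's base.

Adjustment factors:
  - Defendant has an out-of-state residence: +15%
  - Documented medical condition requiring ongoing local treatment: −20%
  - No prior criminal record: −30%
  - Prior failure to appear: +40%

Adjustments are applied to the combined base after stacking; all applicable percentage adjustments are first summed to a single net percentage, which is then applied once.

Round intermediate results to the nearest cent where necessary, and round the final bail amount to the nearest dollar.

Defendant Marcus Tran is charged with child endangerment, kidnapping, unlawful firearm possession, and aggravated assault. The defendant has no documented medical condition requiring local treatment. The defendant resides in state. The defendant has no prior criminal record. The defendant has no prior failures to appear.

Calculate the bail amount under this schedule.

$237,440

Base amounts from the schedule: child endangerment $125,000; kidnapping $287,500; unlawful firearm possession $18,800; aggravated assault $63,000.
Stacking rule: highest base plus 25% of each additional charge. Highest is kidnapping at $287,500. Additional: $125,000 × 25% = $31,250; $18,800 × 25% = $4,700; $63,000 × 25% = $15,750. Combined base = $287,500 + $51,700 = $339,200.
No prior criminal record (−30%): $339,200 × 0.7 = $237,440.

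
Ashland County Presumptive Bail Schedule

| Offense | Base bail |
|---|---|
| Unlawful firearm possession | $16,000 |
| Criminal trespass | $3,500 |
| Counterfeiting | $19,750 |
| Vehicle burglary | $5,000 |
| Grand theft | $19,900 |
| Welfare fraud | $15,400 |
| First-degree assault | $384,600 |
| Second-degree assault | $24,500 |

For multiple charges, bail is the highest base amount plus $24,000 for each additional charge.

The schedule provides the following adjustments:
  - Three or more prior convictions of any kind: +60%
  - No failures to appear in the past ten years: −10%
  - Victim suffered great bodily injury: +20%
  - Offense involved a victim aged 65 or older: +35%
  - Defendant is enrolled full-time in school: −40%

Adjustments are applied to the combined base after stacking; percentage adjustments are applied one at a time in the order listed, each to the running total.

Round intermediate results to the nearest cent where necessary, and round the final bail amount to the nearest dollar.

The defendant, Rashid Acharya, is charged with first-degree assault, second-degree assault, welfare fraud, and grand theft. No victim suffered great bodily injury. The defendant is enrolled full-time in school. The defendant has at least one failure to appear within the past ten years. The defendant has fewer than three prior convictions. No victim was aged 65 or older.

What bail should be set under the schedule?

Base amounts from the schedule: first-degree assault $384,600; second-degree assault $24,500; welfare fraud $15,400; grand theft $19,900.
Stacking rule: highest base plus $24,000 per additional charge. Highest is first-degree assault at $384,600; 3 additional charges → +$72,000. Combined base = $456,600.
Defendant is enrolled full-time in school (−40%): $456,600 × 0.6 = $273,960.

$273,960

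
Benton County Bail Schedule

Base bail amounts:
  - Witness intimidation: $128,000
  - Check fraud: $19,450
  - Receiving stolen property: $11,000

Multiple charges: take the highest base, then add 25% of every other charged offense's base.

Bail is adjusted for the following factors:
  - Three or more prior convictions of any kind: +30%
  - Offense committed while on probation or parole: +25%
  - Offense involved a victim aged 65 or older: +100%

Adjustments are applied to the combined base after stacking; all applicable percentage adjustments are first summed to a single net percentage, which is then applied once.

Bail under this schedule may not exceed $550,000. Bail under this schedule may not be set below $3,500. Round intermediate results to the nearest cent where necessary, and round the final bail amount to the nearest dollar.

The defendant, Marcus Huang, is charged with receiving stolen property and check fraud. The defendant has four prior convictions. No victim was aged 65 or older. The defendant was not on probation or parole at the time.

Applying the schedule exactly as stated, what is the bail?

$28,860

Base amounts from the schedule: receiving stolen property $11,000; check fraud $19,450.
Stacking rule: highest base plus 25% of each additional charge. Highest is check fraud at $19,450. Additional: $11,000 × 25% = $2,750. Combined base = $19,450 + $2,750 = $22,200.
Three or more prior convictions of any kind (+30%): $22,200 × 1.3 = $28,860.
$28,860 is within the $550,000 maximum.
$28,860 is at or above the $3,500 minimum.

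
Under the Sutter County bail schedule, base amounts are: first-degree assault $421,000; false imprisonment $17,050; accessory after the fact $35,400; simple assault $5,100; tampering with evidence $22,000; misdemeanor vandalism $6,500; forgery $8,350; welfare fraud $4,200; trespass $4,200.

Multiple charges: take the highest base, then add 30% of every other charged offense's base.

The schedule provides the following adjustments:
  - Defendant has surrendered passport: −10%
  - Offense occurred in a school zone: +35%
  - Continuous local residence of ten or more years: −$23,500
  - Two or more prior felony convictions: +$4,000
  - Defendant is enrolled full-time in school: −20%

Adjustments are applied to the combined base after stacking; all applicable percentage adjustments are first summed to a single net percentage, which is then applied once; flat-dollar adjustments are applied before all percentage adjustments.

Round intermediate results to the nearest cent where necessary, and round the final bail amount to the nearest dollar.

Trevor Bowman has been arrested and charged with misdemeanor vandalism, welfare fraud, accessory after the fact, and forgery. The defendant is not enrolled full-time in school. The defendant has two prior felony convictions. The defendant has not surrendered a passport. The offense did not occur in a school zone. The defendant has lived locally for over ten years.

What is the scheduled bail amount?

$21,615

Base amounts from the schedule: misdemeanor vandalism $6,500; welfare fraud $4,200; accessory after the fact $35,400; forgery $8,350.
Stacking rule: highest base plus 30% of each additional charge. Highest is accessory after the fact at $35,400. Additional: $6,500 × 30% = $1,950; $4,200 × 30% = $1,260; $8,350 × 30% = $2,505. Combined base = $35,400 + $5,715 = $41,115.
Continuous local residence of ten or more years (−$23,500 flat): $41,115 − $23,500 = $17,615.
Two or more prior felony convictions (+$4,000 flat): $17,615 + $4,000 = $21,615.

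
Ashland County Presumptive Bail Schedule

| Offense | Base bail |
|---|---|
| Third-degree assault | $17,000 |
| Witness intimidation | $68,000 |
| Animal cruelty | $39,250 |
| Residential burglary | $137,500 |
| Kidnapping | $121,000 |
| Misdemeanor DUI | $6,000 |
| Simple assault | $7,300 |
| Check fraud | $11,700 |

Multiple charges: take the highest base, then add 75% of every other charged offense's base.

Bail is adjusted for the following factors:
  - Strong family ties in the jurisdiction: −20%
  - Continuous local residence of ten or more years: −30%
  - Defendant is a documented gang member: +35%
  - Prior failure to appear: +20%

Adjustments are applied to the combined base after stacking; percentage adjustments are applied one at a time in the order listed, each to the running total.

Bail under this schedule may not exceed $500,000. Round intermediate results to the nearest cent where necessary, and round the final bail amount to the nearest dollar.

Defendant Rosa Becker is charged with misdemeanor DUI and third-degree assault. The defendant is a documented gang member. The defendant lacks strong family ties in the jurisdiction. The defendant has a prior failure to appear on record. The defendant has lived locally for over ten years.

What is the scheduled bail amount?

Base amounts from the schedule: misdemeanor DUI $6,000; third-degree assault $17,000.
Stacking rule: highest base plus 75% of each additional charge. Highest is third-degree assault at $17,000. Additional: $6,000 × 75% = $4,500. Combined base = $17,000 + $4,500 = $21,500.
Continuous local residence of ten or more years (−30%): $21,500 × 0.7 = $15,050.
Defendant is a documented gang member (+35%): $15,050 × 1.35 = $20,317.50.
Prior failure to appear (+20%): $20,317.50 × 1.2 = $24,381.
$24,381 is within the $500,000 maximum.

$24,381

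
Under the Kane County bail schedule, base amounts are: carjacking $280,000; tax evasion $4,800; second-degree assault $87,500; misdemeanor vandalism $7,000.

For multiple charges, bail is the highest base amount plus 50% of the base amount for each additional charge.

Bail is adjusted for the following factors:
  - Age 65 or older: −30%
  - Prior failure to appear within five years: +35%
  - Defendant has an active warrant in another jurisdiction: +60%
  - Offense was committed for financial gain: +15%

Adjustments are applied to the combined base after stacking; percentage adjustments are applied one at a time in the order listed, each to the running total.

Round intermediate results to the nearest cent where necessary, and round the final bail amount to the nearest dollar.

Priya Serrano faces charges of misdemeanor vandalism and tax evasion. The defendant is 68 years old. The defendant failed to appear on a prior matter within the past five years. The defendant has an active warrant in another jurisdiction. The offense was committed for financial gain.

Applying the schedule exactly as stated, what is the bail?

$16,345

Base amounts from the schedule: misdemeanor vandalism $7,000; tax evasion $4,800.
Stacking rule: highest base plus 50% of each additional charge. Highest is misdemeanor vandalism at $7,000. Additional: $4,800 × 50% = $2,400. Combined base = $7,000 + $2,400 = $9,400.
Age 65 or older (−30%): $9,400 × 0.7 = $6,580.
Prior failure to appear within five years (+35%): $6,580 × 1.35 = $8,883.
Defendant has an active warrant in another jurisdiction (+60%): $8,883 × 1.6 = $14,212.80.
Offense was committed for financial gain (+15%): $14,212.80 × 1.15 = $16,344.72.
Rounded to the nearest dollar: $16,345.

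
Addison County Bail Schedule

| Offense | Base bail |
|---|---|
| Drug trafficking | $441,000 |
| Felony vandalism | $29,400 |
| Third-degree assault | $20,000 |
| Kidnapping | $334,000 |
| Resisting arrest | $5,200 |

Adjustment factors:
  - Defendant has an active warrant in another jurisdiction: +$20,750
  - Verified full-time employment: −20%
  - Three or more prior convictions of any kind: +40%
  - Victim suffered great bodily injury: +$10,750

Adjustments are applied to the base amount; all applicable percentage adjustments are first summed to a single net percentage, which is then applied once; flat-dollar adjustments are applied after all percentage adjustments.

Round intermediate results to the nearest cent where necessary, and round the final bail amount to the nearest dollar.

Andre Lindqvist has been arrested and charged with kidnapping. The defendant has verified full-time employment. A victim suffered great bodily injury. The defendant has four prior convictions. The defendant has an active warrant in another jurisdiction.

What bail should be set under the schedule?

Base amounts from the schedule: kidnapping $334,000.
Single charge. Combined base = $334,000.
Net percentage adjustment: −20% +40% = +20%. $334,000 × 1.2 = $400,800.
Defendant has an active warrant in another jurisdiction (+$20,750 flat): $400,800 + $20,750 = $421,550.
Victim suffered great bodily injury (+$10,750 flat): $421,550 + $10,750 = $432,300.

$432,300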